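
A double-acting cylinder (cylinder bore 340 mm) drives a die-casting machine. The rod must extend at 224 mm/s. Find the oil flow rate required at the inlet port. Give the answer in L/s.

Cap-side area A_cap = π/4 × (340 mm)² = 90790 mm^2
Q = A × v

Q ≈ 20.3 L/s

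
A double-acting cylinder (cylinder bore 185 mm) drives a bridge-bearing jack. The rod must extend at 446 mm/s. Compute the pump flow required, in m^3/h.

Q ≈ 43.2 m^3/h

Cap-side area A_cap = π/4 × (185 mm)² = 26880 mm^2
Q = A × v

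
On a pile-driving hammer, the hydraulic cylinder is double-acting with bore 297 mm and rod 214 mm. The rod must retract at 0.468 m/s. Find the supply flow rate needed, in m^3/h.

Q ≈ 56.1 m^3/h

Rod-side annular area A_ann = π/4 × (297² − 214²) = 33310 mm^2
Q = A × v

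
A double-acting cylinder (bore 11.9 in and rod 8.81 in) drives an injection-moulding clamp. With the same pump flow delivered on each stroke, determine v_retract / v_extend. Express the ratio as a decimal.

v_ret/v_ext ≈ 2.21

Cap-side area A_cap = π/4 × (11.9 in)² = 111.2 in^2
Rod-side annular area A_ann = π/4 × (11.9² − 8.81²) = 50.26 in^2
For equal Q, v ∝ 1/A, so v_ret/v_ext = A_cap/A_ann.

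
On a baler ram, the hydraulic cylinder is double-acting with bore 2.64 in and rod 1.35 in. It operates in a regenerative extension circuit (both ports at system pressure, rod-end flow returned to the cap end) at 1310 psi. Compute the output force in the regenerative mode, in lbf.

F ≈ 1880 lbf

With equal pressure on both faces, forces on the annular region cancel; the net push is pressure × rod cross-section.
Rod cross-section A_rod = π/4 × (1.35 in)² = 1.431 in^2
F = P × A_rod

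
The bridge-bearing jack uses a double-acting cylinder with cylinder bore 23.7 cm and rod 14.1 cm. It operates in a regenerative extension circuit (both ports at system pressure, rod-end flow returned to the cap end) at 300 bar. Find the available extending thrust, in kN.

F ≈ 468 kN

With equal pressure on both faces, forces on the annular region cancel; the net push is pressure × rod cross-section.
Rod cross-section A_rod = π/4 × (14.1 cm)² = 156.1 cm^2
F = P × A_rod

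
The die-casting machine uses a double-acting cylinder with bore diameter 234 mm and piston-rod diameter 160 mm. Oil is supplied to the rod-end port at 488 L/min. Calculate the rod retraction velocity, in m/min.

v ≈ 21.3 m/min

Rod-side annular area A_ann = π/4 × (234² − 160²) = 22900 mm^2
Flow into the rod-end port fills the annular volume.
v = Q / A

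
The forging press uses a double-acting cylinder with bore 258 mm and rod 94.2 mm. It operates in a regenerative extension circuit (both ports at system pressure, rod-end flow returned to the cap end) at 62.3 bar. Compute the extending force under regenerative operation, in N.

F ≈ 43400 N

With equal pressure on both faces, forces on the annular region cancel; the net push is pressure × rod cross-section.
Rod cross-section A_rod = π/4 × (94.2 mm)² = 6969 mm^2
F = P × A_rod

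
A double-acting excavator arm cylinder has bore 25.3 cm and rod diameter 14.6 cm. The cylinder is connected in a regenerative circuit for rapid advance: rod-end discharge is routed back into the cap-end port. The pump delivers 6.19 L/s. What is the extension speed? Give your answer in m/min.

v ≈ 22.2 m/min

In regeneration the rod-end outflow joins the pump flow into the cap end, so the net volume the pump must supply per unit advance equals the rod cross-section area.
Rod cross-section A_rod = π/4 × (14.6 cm)² = 167.4 cm^2
v = Q_pump / A_rod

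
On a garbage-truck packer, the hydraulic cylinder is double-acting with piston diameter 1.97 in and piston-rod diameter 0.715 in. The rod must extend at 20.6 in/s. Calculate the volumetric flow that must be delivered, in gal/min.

Cap-side area A_cap = π/4 × (1.97 in)² = 3.048 in^2
Q = A × v

Q ≈ 16.3 gal/min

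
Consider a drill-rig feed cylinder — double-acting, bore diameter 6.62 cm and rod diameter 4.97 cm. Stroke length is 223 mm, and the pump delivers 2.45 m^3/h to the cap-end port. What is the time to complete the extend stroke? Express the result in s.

t ≈ 1.13 s

Cap-side area A_cap = π/4 × (6.62 cm)² = 34.42 cm^2
Swept volume V = A × L; t = V / Q = A·L / Q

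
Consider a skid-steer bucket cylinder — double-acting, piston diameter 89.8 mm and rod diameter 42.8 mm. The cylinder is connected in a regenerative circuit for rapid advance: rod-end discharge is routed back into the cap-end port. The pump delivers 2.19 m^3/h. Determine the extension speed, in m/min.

In regeneration the rod-end outflow joins the pump flow into the cap end, so the net volume the pump must supply per unit advance equals the rod cross-section area.
Rod cross-section A_rod = π/4 × (42.8 mm)² = 1439 mm^2
v = Q_pump / A_rod

v ≈ 25.4 m/min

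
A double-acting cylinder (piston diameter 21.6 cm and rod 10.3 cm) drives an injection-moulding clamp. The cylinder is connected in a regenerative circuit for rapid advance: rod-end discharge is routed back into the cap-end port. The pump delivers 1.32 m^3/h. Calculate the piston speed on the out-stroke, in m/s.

v ≈ 0.0440 m/s

In regeneration the rod-end outflow joins the pump flow into the cap end, so the net volume the pump must supply per unit advance equals the rod cross-section area.
Rod cross-section A_rod = π/4 × (10.3 cm)² = 83.32 cm^2
v = Q_pump / A_rod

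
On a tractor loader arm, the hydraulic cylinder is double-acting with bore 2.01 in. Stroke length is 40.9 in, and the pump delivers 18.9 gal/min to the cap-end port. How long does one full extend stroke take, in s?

t ≈ 1.78 s

Cap-side area A_cap = π/4 × (2.01 in)² = 3.173 in^2
Swept volume V = A × L; t = V / Q = A·L / Q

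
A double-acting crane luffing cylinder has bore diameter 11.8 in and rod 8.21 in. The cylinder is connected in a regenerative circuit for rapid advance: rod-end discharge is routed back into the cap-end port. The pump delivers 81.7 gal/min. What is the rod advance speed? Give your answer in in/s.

v ≈ 5.94 in/s

In regeneration the rod-end outflow joins the pump flow into the cap end, so the net volume the pump must supply per unit advance equals the rod cross-section area.
Rod cross-section A_rod = π/4 × (8.21 in)² = 52.94 in^2
v = Q_pump / A_rod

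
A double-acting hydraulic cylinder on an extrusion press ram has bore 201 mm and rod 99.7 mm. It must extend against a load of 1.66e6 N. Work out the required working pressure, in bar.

P ≈ 523 bar

Cap-side area A_cap = π/4 × (201 mm)² = 31730 mm^2
P = F / A = 1.66e6 N / A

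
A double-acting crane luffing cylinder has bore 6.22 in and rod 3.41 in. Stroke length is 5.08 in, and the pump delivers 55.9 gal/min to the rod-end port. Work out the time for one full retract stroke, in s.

Rod-side annular area A_ann = π/4 × (6.22² − 3.41²) = 21.25 in^2
Swept volume V = A × L; t = V / Q = A·L / Q

t ≈ 0.502 s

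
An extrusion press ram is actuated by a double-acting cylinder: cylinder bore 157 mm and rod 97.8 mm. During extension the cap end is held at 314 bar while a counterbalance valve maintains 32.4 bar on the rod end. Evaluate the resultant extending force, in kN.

F ≈ 569 kN

Cap-side area A_cap = π/4 × (157 mm)² = 19360 mm^2
Rod-side annular area A_ann = π/4 × (157² − 97.8²) = 11850 mm^2
Net thrust = P_cap·A_cap − P_rod·A_ann = 607.9 kN − 38.38 kN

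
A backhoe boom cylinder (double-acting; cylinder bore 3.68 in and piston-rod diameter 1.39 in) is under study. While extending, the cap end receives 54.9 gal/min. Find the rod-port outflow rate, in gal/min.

Q_out ≈ 47.1 gal/min

Cap-side area A_cap = π/4 × (3.68 in)² = 10.64 in^2
Rod-side annular area A_ann = π/4 × (3.68² − 1.39²) = 9.119 in^2
Piston speed v = Q_in/A_cap; rod-end outflow Q_out = v × A_ann = Q_in × A_ann/A_cap.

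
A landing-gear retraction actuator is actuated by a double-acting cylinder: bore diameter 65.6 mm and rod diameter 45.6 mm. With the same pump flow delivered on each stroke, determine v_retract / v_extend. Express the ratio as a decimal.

v_ret/v_ext ≈ 1.93

Cap-side area A_cap = π/4 × (65.6 mm)² = 3380 mm^2
Rod-side annular area A_ann = π/4 × (65.6² − 45.6²) = 1747 mm^2
For equal Q, v ∝ 1/A, so v_ret/v_ext = A_cap/A_ann.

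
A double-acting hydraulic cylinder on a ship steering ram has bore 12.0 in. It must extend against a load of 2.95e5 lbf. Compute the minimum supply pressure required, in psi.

Cap-side area A_cap = π/4 × (12.0 in)² = 113.1 in^2
P = F / A = 2.95e5 lbf / A

P ≈ 2610 psi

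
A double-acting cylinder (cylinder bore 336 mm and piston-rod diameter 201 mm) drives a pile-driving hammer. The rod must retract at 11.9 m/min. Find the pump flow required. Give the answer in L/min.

Q ≈ 678 L/min

Rod-side annular area A_ann = π/4 × (336² − 201²) = 56940 mm^2
Q = A × v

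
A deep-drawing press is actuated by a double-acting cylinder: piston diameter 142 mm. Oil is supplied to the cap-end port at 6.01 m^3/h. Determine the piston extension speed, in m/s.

v ≈ 0.105 m/s

Cap-side area A_cap = π/4 × (142 mm)² = 15840 mm^2
v = Q / A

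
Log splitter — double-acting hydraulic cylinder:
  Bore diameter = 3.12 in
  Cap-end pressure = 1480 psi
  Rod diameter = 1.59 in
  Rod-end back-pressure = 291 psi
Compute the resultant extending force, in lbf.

Cap-side area A_cap = π/4 × (3.12 in)² = 7.645 in^2
Rod-side annular area A_ann = π/4 × (3.12² − 1.59²) = 5.660 in^2
Net thrust = P_cap·A_cap − P_rod·A_ann = 11320 lbf − 1647 lbf

F ≈ 9670 lbf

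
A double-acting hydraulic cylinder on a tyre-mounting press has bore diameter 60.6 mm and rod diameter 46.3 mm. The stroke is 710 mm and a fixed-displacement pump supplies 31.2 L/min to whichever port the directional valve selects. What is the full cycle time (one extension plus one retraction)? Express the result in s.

Cap-side area A_cap = π/4 × (60.6 mm)² = 2884 mm^2
Rod-side annular area A_ann = π/4 × (60.6² − 46.3²) = 1201 mm^2
t_ext = A_cap·L/Q = 3.938 s
t_ret = A_ann·L/Q = 1.639 s
t_cycle = t_ext + t_ret

t ≈ 5.58 s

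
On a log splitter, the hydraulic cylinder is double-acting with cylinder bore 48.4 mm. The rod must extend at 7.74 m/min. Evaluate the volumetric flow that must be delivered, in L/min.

Cap-side area A_cap = π/4 × (48.4 mm)² = 1840 mm^2
Q = A × v

Q ≈ 14.2 L/min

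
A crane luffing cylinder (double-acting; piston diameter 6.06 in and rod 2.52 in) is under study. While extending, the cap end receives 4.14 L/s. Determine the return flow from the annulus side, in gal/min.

Cap-side area A_cap = π/4 × (6.06 in)² = 28.84 in^2
Rod-side annular area A_ann = π/4 × (6.06² − 2.52²) = 23.86 in^2
Piston speed v = Q_in/A_cap; rod-end outflow Q_out = v × A_ann = Q_in × A_ann/A_cap.

Q_out ≈ 54.3 gal/min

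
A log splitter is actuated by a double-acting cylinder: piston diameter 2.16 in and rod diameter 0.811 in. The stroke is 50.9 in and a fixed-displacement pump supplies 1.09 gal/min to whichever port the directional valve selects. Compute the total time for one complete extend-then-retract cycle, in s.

t ≈ 82.6 s

Cap-side area A_cap = π/4 × (2.16 in)² = 3.664 in^2
Rod-side annular area A_ann = π/4 × (2.16² − 0.811²) = 3.148 in^2
t_ext = A_cap·L/Q = 44.45 s
t_ret = A_ann·L/Q = 38.18 s
t_cycle = t_ext + t_ret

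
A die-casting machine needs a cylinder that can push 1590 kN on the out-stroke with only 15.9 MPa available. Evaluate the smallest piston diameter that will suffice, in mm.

D ≈ 357 mm

Extension force acts on the full piston face: F = P × (π/4)D².
D = √(4F / (πP)) = √(4 × 1590 kN / (π × 15.9 MPa))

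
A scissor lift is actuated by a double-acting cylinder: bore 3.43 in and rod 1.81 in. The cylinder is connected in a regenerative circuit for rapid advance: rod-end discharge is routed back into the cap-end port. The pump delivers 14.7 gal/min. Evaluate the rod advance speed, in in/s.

v ≈ 22.0 in/s

In regeneration the rod-end outflow joins the pump flow into the cap end, so the net volume the pump must supply per unit advance equals the rod cross-section area.
Rod cross-section A_rod = π/4 × (1.81 in)² = 2.573 in^2
v = Q_pump / A_rod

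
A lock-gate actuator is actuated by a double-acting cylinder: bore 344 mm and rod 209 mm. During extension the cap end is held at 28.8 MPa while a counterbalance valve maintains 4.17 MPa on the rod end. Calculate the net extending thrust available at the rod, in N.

F ≈ 2.43e6 N

Cap-side area A_cap = π/4 × (344 mm)² = 92940 mm^2
Rod-side annular area A_ann = π/4 × (344² − 209²) = 58630 mm^2
Net thrust = P_cap·A_cap − P_rod·A_ann = 2.677e6 N − 2.445e5 N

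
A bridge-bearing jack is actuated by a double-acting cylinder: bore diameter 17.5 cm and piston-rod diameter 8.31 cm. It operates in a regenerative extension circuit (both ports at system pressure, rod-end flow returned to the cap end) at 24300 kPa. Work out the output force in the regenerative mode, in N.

With equal pressure on both faces, forces on the annular region cancel; the net push is pressure × rod cross-section.
Rod cross-section A_rod = π/4 × (8.31 cm)² = 54.24 cm^2
F = P × A_rod

F ≈ 1.32e5 N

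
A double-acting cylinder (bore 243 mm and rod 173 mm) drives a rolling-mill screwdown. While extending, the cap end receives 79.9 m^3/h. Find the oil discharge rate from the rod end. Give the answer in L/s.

Cap-side area A_cap = π/4 × (243 mm)² = 46380 mm^2
Rod-side annular area A_ann = π/4 × (243² − 173²) = 22870 mm^2
Piston speed v = Q_in/A_cap; rod-end outflow Q_out = v × A_ann = Q_in × A_ann/A_cap.

Q_out ≈ 10.9 L/s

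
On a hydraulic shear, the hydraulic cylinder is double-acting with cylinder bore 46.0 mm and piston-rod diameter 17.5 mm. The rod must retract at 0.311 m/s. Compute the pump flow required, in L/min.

Rod-side annular area A_ann = π/4 × (46.0² − 17.5²) = 1421 mm^2
Q = A × v

Q ≈ 26.5 L/min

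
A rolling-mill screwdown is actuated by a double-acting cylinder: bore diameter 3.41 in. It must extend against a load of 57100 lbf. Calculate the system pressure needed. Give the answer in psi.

Cap-side area A_cap = π/4 × (3.41 in)² = 9.133 in^2
P = F / A = 57100 lbf / A

P ≈ 6250 psi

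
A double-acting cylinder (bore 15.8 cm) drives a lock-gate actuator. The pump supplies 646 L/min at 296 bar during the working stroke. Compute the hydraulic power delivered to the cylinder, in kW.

W ≈ 319 kW

Hydraulic power = P × Q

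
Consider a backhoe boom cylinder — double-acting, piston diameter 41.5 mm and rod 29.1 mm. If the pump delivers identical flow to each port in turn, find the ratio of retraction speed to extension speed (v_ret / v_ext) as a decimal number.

Cap-side area A_cap = π/4 × (41.5 mm)² = 1353 mm^2
Rod-side annular area A_ann = π/4 × (41.5² − 29.1²) = 687.6 mm^2
For equal Q, v ∝ 1/A, so v_ret/v_ext = A_cap/A_ann.

v_ret/v_ext ≈ 1.97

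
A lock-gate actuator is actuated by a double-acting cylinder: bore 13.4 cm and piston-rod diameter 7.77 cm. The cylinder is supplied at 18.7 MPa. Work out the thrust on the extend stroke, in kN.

Cap-side area A_cap = π/4 × (13.4 cm)² = 141.0 cm^2
F = P × A_cap = 18.7 MPa × A_cap

F ≈ 264 kN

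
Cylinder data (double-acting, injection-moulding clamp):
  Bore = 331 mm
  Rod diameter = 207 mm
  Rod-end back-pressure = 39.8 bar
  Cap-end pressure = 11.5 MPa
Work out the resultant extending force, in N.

Cap-side area A_cap = π/4 × (331 mm)² = 86050 mm^2
Rod-side annular area A_ann = π/4 × (331² − 207²) = 52400 mm^2
Net thrust = P_cap·A_cap − P_rod·A_ann = 9.896e5 N − 2.085e5 N

F ≈ 7.81e5 N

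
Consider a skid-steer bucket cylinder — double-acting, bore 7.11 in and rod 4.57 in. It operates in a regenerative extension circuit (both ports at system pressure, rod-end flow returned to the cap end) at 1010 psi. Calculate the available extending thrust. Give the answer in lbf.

With equal pressure on both faces, forces on the annular region cancel; the net push is pressure × rod cross-section.
Rod cross-section A_rod = π/4 × (4.57 in)² = 16.40 in^2
F = P × A_rod

F ≈ 16600 lbf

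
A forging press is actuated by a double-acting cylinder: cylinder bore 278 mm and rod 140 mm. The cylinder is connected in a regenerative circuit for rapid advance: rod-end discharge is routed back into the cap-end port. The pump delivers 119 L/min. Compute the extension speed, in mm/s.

v ≈ 129 mm/s

In regeneration the rod-end outflow joins the pump flow into the cap end, so the net volume the pump must supply per unit advance equals the rod cross-section area.
Rod cross-section A_rod = π/4 × (140 mm)² = 15390 mm^2
v = Q_pump / A_rod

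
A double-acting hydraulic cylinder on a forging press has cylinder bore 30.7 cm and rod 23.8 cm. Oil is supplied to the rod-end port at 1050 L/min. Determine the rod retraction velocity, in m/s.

Rod-side annular area A_ann = π/4 × (30.7² − 23.8²) = 295.3 cm^2
Flow into the rod-end port fills the annular volume.
v = Q / A

v ≈ 0.593 m/s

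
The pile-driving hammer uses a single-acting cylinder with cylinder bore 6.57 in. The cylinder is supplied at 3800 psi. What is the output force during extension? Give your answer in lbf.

F ≈ 1.29e5 lbf

Cap-side area A_cap = π/4 × (6.57 in)² = 33.90 in^2
F = P × A_cap = 3800 psi × A_cap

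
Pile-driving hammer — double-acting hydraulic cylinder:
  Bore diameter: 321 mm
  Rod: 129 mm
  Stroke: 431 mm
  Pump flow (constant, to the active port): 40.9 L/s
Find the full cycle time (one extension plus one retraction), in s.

t ≈ 1.57 s

Cap-side area A_cap = π/4 × (321 mm)² = 80930 mm^2
Rod-side annular area A_ann = π/4 × (321² − 129²) = 67860 mm^2
t_ext = A_cap·L/Q = 0.8528 s
t_ret = A_ann·L/Q = 0.7151 s
t_cycle = t_ext + t_ret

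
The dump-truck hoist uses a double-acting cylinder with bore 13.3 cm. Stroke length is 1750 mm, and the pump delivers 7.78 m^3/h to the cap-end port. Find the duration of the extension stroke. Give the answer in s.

Cap-side area A_cap = π/4 × (13.3 cm)² = 138.9 cm^2
Swept volume V = A × L; t = V / Q = A·L / Q

t ≈ 11.3 s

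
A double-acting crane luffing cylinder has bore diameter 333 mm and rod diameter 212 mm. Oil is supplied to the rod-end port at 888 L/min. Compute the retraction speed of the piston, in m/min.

v ≈ 17.1 m/min

Rod-side annular area A_ann = π/4 × (333² − 212²) = 51790 mm^2
Flow into the rod-end port fills the annular volume.
v = Q / A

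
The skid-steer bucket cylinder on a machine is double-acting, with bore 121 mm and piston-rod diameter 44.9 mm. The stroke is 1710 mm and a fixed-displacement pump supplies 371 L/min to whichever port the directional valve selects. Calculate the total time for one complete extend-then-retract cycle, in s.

t ≈ 5.92 s

Cap-side area A_cap = π/4 × (121 mm)² = 11500 mm^2
Rod-side annular area A_ann = π/4 × (121² − 44.9²) = 9916 mm^2
t_ext = A_cap·L/Q = 3.180 s
t_ret = A_ann·L/Q = 2.742 s
t_cycle = t_ext + t_ret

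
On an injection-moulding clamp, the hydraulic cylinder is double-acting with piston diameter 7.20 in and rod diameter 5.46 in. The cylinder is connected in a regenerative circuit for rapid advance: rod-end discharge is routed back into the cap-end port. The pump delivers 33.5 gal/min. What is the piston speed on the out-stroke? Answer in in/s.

In regeneration the rod-end outflow joins the pump flow into the cap end, so the net volume the pump must supply per unit advance equals the rod cross-section area.
Rod cross-section A_rod = π/4 × (5.46 in)² = 23.41 in^2
v = Q_pump / A_rod

v ≈ 5.51 in/s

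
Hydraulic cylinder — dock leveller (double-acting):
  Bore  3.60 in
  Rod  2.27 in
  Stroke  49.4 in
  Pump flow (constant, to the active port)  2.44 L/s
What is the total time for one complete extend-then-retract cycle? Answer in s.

Cap-side area A_cap = π/4 × (3.60 in)² = 10.18 in^2
Rod-side annular area A_ann = π/4 × (3.60² − 2.27²) = 6.132 in^2
t_ext = A_cap·L/Q = 3.377 s
t_ret = A_ann·L/Q = 2.034 s
t_cycle = t_ext + t_ret

t ≈ 5.41 s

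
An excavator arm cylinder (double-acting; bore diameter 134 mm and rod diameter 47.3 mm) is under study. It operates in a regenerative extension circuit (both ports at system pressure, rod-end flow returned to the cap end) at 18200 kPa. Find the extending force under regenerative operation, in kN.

With equal pressure on both faces, forces on the annular region cancel; the net push is pressure × rod cross-section.
Rod cross-section A_rod = π/4 × (47.3 mm)² = 1757 mm^2
F = P × A_rod

F ≈ 32.0 kN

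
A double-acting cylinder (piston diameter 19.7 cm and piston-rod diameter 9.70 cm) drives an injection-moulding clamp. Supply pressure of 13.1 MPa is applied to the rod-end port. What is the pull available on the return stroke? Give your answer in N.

Rod-side annular area A_ann = π/4 × (19.7² − 9.70²) = 230.9 cm^2
On retraction the pressure acts on the annular area (bore minus rod).
F = P × A_ann

F ≈ 3.02e5 N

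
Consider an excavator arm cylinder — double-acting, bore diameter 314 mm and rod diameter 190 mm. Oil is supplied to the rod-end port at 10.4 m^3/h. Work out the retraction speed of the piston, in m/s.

v ≈ 0.0589 m/s

Rod-side annular area A_ann = π/4 × (314² − 190²) = 49080 mm^2
Flow into the rod-end port fills the annular volume.
v = Q / A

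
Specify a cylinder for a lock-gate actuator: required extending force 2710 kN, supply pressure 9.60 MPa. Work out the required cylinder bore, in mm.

Extension force acts on the full piston face: F = P × (π/4)D².
D = √(4F / (πP)) = √(4 × 2710 kN / (π × 9.60 MPa))

D ≈ 600 mm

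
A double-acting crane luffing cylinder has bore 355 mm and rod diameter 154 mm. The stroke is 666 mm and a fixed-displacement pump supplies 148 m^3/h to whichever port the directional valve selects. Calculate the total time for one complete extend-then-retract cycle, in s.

t ≈ 2.91 s

Cap-side area A_cap = π/4 × (355 mm)² = 98980 mm^2
Rod-side annular area A_ann = π/4 × (355² − 154²) = 80350 mm^2
t_ext = A_cap·L/Q = 1.603 s
t_ret = A_ann·L/Q = 1.302 s
t_cycle = t_ext + t_ret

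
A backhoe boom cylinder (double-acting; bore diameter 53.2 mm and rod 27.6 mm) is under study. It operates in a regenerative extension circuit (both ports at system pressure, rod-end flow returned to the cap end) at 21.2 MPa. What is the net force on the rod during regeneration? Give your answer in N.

F ≈ 12700 N

With equal pressure on both faces, forces on the annular region cancel; the net push is pressure × rod cross-section.
Rod cross-section A_rod = π/4 × (27.6 mm)² = 598.3 mm^2
F = P × A_rod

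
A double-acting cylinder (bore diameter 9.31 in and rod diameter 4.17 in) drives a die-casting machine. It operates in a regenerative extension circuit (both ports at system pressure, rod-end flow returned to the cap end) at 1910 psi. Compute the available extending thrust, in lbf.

F ≈ 26100 lbf

With equal pressure on both faces, forces on the annular region cancel; the net push is pressure × rod cross-section.
Rod cross-section A_rod = π/4 × (4.17 in)² = 13.66 in^2
F = P × A_rod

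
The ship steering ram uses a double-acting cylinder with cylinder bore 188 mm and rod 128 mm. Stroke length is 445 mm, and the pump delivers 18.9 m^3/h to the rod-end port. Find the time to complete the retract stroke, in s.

Rod-side annular area A_ann = π/4 × (188² − 128²) = 14890 mm^2
Swept volume V = A × L; t = V / Q = A·L / Q

t ≈ 1.26 s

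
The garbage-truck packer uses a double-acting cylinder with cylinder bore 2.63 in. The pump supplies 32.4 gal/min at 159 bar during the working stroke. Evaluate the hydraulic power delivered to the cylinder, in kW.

W ≈ 32.5 kW

Hydraulic power = P × Q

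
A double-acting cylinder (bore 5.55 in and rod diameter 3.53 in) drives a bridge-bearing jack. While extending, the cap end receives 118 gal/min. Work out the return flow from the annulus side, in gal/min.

Q_out ≈ 70.3 gal/min

Cap-side area A_cap = π/4 × (5.55 in)² = 24.19 in^2
Rod-side annular area A_ann = π/4 × (5.55² − 3.53²) = 14.41 in^2
Piston speed v = Q_in/A_cap; rod-end outflow Q_out = v × A_ann = Q_in × A_ann/A_cap.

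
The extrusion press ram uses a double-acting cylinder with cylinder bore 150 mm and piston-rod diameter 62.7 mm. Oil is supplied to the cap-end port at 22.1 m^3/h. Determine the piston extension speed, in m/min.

Cap-side area A_cap = π/4 × (150 mm)² = 17670 mm^2
v = Q / A

v ≈ 20.8 m/min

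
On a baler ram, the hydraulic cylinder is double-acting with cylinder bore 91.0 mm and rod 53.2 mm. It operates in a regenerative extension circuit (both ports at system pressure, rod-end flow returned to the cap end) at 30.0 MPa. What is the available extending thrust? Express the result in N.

F ≈ 66700 N

With equal pressure on both faces, forces on the annular region cancel; the net push is pressure × rod cross-section.
Rod cross-section A_rod = π/4 × (53.2 mm)² = 2223 mm^2
F = P × A_rod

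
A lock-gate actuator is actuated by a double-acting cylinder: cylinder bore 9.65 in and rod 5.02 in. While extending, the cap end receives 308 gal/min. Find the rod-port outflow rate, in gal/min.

Q_out ≈ 225 gal/min

Cap-side area A_cap = π/4 × (9.65 in)² = 73.14 in^2
Rod-side annular area A_ann = π/4 × (9.65² − 5.02²) = 53.35 in^2
Piston speed v = Q_in/A_cap; rod-end outflow Q_out = v × A_ann = Q_in × A_ann/A_cap.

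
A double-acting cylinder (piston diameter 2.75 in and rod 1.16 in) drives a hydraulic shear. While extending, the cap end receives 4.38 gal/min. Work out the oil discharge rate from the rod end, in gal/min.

Q_out ≈ 3.60 gal/min

Cap-side area A_cap = π/4 × (2.75 in)² = 5.940 in^2
Rod-side annular area A_ann = π/4 × (2.75² − 1.16²) = 4.883 in^2
Piston speed v = Q_in/A_cap; rod-end outflow Q_out = v × A_ann = Q_in × A_ann/A_cap.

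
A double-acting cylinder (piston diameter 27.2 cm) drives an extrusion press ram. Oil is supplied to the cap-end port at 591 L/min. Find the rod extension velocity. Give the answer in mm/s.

Cap-side area A_cap = π/4 × (27.2 cm)² = 581.1 cm^2
v = Q / A

v ≈ 170 mm/s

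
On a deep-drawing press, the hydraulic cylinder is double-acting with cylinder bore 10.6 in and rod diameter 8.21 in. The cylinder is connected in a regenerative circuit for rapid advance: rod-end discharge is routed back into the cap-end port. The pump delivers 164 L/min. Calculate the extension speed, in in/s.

v ≈ 3.15 in/s

In regeneration the rod-end outflow joins the pump flow into the cap end, so the net volume the pump must supply per unit advance equals the rod cross-section area.
Rod cross-section A_rod = π/4 × (8.21 in)² = 52.94 in^2
v = Q_pump / A_rod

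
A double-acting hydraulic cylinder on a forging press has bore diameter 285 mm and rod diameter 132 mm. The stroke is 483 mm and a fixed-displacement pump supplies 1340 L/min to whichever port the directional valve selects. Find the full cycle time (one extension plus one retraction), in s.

t ≈ 2.46 s

Cap-side area A_cap = π/4 × (285 mm)² = 63790 mm^2
Rod-side annular area A_ann = π/4 × (285² − 132²) = 50110 mm^2
t_ext = A_cap·L/Q = 1.380 s
t_ret = A_ann·L/Q = 1.084 s
t_cycle = t_ext + t_ret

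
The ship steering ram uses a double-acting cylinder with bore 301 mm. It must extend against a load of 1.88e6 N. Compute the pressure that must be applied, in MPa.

Cap-side area A_cap = π/4 × (301 mm)² = 71160 mm^2
P = F / A = 1.88e6 N / A

P ≈ 26.4 MPa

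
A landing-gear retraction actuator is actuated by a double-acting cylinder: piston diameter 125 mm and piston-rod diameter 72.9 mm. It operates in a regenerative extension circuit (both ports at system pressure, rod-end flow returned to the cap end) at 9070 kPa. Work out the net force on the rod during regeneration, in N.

With equal pressure on both faces, forces on the annular region cancel; the net push is pressure × rod cross-section.
Rod cross-section A_rod = π/4 × (72.9 mm)² = 4174 mm^2
F = P × A_rod

F ≈ 37900 N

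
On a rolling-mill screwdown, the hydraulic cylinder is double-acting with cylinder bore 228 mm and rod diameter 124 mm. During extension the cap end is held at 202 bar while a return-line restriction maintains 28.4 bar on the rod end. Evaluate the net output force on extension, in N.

Cap-side area A_cap = π/4 × (228 mm)² = 40830 mm^2
Rod-side annular area A_ann = π/4 × (228² − 124²) = 28750 mm^2
Net thrust = P_cap·A_cap − P_rod·A_ann = 8.247e5 N − 81660 N

F ≈ 7.43e5 N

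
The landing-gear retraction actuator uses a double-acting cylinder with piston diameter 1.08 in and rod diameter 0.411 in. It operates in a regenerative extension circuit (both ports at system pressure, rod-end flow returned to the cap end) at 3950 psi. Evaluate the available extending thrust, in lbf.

With equal pressure on both faces, forces on the annular region cancel; the net push is pressure × rod cross-section.
Rod cross-section A_rod = π/4 × (0.411 in)² = 0.1327 in^2
F = P × A_rod

F ≈ 524 lbf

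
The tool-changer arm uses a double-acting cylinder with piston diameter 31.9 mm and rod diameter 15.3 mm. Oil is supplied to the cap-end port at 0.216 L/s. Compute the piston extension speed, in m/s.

Cap-side area A_cap = π/4 × (31.9 mm)² = 799.2 mm^2
v = Q / A

v ≈ 0.270 m/s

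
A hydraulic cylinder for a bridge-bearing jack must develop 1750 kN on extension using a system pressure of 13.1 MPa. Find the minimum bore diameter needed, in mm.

Extension force acts on the full piston face: F = P × (π/4)D².
D = √(4F / (πP)) = √(4 × 1750 kN / (π × 13.1 MPa))

D ≈ 412 mm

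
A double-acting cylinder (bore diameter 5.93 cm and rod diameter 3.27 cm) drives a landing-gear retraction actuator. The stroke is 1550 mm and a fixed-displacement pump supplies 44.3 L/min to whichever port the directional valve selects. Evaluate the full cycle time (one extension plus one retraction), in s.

Cap-side area A_cap = π/4 × (5.93 cm)² = 27.62 cm^2
Rod-side annular area A_ann = π/4 × (5.93² − 3.27²) = 19.22 cm^2
t_ext = A_cap·L/Q = 5.798 s
t_ret = A_ann·L/Q = 4.035 s
t_cycle = t_ext + t_ret

t ≈ 9.83 s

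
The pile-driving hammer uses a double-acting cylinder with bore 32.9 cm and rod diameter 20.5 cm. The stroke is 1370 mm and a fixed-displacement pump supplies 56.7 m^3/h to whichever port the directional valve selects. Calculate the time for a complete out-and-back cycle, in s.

t ≈ 11.9 s

Cap-side area A_cap = π/4 × (32.9 cm)² = 850.1 cm^2
Rod-side annular area A_ann = π/4 × (32.9² − 20.5²) = 520.1 cm^2
t_ext = A_cap·L/Q = 7.395 s
t_ret = A_ann·L/Q = 4.524 s
t_cycle = t_ext + t_ret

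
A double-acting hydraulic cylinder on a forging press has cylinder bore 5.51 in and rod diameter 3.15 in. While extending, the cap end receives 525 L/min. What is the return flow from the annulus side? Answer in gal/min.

Cap-side area A_cap = π/4 × (5.51 in)² = 23.84 in^2
Rod-side annular area A_ann = π/4 × (5.51² − 3.15²) = 16.05 in^2
Piston speed v = Q_in/A_cap; rod-end outflow Q_out = v × A_ann = Q_in × A_ann/A_cap.

Q_out ≈ 93.4 gal/min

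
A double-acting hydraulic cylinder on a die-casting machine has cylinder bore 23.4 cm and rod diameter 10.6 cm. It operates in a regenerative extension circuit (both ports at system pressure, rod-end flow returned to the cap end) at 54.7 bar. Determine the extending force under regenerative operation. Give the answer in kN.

With equal pressure on both faces, forces on the annular region cancel; the net push is pressure × rod cross-section.
Rod cross-section A_rod = π/4 × (10.6 cm)² = 88.25 cm^2
F = P × A_rod

F ≈ 48.3 kN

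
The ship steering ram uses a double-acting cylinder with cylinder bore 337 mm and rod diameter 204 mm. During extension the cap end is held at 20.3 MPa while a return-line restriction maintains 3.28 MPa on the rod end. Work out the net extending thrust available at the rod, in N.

F ≈ 1.63e6 N

Cap-side area A_cap = π/4 × (337 mm)² = 89200 mm^2
Rod-side annular area A_ann = π/4 × (337² − 204²) = 56510 mm^2
Net thrust = P_cap·A_cap − P_rod·A_ann = 1.811e6 N − 1.854e5 N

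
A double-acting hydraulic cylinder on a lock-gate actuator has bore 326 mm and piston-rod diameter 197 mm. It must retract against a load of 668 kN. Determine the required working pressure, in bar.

Rod-side annular area A_ann = π/4 × (326² − 197²) = 52990 mm^2
Retraction: pressure acts on the annular area.
P = F / A = 668 kN / A

P ≈ 126 bar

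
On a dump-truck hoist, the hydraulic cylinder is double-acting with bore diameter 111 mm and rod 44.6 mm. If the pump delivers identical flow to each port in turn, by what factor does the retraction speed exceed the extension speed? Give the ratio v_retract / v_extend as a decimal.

Cap-side area A_cap = π/4 × (111 mm)² = 9677 mm^2
Rod-side annular area A_ann = π/4 × (111² − 44.6²) = 8115 mm^2
For equal Q, v ∝ 1/A, so v_ret/v_ext = A_cap/A_ann.

v_ret/v_ext ≈ 1.19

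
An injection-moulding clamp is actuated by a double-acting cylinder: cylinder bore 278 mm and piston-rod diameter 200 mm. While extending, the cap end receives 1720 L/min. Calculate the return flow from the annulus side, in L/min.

Cap-side area A_cap = π/4 × (278 mm)² = 60700 mm^2
Rod-side annular area A_ann = π/4 × (278² − 200²) = 29280 mm^2
Piston speed v = Q_in/A_cap; rod-end outflow Q_out = v × A_ann = Q_in × A_ann/A_cap.

Q_out ≈ 830 L/min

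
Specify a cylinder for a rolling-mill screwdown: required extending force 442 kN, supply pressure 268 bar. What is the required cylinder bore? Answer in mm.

Extension force acts on the full piston face: F = P × (π/4)D².
D = √(4F / (πP)) = √(4 × 442 kN / (π × 268 bar))

D ≈ 145 mm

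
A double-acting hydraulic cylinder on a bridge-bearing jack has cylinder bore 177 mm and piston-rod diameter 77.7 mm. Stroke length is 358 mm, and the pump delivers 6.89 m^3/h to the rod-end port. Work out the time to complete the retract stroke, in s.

Rod-side annular area A_ann = π/4 × (177² − 77.7²) = 19860 mm^2
Swept volume V = A × L; t = V / Q = A·L / Q

t ≈ 3.72 s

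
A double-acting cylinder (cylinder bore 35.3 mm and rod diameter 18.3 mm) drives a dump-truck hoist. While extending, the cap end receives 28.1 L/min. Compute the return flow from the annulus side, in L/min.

Cap-side area A_cap = π/4 × (35.3 mm)² = 978.7 mm^2
Rod-side annular area A_ann = π/4 × (35.3² − 18.3²) = 715.7 mm^2
Piston speed v = Q_in/A_cap; rod-end outflow Q_out = v × A_ann = Q_in × A_ann/A_cap.

Q_out ≈ 20.5 L/min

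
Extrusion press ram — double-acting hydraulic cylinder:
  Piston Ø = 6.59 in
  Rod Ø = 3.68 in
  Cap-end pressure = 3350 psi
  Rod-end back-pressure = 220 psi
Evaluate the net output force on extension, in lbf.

F ≈ 1.09e5 lbf

Cap-side area A_cap = π/4 × (6.59 in)² = 34.11 in^2
Rod-side annular area A_ann = π/4 × (6.59² − 3.68²) = 23.47 in^2
Net thrust = P_cap·A_cap − P_rod·A_ann = 1.143e5 lbf − 5164 lbf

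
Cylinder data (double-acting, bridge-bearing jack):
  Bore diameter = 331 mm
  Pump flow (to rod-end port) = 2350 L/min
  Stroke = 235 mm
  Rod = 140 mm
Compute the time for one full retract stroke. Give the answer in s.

t ≈ 0.424 s

Rod-side annular area A_ann = π/4 × (331² − 140²) = 70660 mm^2
Swept volume V = A × L; t = V / Q = A·L / Q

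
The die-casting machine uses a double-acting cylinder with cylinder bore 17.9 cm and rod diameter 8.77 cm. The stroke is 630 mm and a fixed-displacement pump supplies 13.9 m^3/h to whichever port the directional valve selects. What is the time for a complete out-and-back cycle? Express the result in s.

Cap-side area A_cap = π/4 × (17.9 cm)² = 251.6 cm^2
Rod-side annular area A_ann = π/4 × (17.9² − 8.77²) = 191.2 cm^2
t_ext = A_cap·L/Q = 4.106 s
t_ret = A_ann·L/Q = 3.120 s
t_cycle = t_ext + t_ret

t ≈ 7.23 s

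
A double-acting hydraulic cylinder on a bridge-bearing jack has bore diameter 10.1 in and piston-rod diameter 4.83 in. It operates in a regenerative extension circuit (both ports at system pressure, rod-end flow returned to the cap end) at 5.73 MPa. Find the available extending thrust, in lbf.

With equal pressure on both faces, forces on the annular region cancel; the net push is pressure × rod cross-section.
Rod cross-section A_rod = π/4 × (4.83 in)² = 18.32 in^2
F = P × A_rod

F ≈ 15200 lbf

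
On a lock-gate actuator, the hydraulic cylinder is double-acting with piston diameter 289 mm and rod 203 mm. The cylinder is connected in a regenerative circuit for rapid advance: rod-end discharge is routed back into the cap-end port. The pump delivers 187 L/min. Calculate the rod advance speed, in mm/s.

v ≈ 96.3 mm/s

In regeneration the rod-end outflow joins the pump flow into the cap end, so the net volume the pump must supply per unit advance equals the rod cross-section area.
Rod cross-section A_rod = π/4 × (203 mm)² = 32370 mm^2
v = Q_pump / A_rod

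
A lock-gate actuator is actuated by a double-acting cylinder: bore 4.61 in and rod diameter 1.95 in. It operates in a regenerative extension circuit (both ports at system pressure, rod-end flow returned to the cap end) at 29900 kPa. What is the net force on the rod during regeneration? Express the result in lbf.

With equal pressure on both faces, forces on the annular region cancel; the net push is pressure × rod cross-section.
Rod cross-section A_rod = π/4 × (1.95 in)² = 2.986 in^2
F = P × A_rod

F ≈ 13000 lbf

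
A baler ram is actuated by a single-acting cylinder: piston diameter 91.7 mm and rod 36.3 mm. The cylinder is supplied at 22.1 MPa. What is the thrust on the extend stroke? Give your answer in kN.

F ≈ 146 kN

Cap-side area A_cap = π/4 × (91.7 mm)² = 6604 mm^2
F = P × A_cap = 22.1 MPa × A_cap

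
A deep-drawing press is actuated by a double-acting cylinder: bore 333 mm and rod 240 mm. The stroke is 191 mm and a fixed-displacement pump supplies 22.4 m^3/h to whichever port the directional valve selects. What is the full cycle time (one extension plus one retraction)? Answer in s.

t ≈ 3.96 s

Cap-side area A_cap = π/4 × (333 mm)² = 87090 mm^2
Rod-side annular area A_ann = π/4 × (333² − 240²) = 41850 mm^2
t_ext = A_cap·L/Q = 2.673 s
t_ret = A_ann·L/Q = 1.285 s
t_cycle = t_ext + t_ret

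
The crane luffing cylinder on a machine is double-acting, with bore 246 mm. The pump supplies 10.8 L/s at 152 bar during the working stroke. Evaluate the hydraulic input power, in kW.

W ≈ 164 kW

Hydraulic power = P × Q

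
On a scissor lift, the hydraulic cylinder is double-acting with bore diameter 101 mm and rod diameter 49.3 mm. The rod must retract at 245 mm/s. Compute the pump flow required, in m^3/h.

Rod-side annular area A_ann = π/4 × (101² − 49.3²) = 6103 mm^2
Q = A × v

Q ≈ 5.38 m^3/h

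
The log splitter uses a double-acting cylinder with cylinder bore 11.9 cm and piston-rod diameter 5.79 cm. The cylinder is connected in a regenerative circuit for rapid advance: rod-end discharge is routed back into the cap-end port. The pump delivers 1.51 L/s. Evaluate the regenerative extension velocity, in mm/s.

In regeneration the rod-end outflow joins the pump flow into the cap end, so the net volume the pump must supply per unit advance equals the rod cross-section area.
Rod cross-section A_rod = π/4 × (5.79 cm)² = 26.33 cm^2
v = Q_pump / A_rod

v ≈ 573 mm/s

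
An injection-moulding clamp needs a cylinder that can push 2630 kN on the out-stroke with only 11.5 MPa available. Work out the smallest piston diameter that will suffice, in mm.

D ≈ 540 mm

Extension force acts on the full piston face: F = P × (π/4)D².
D = √(4F / (πP)) = √(4 × 2630 kN / (π × 11.5 MPa))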